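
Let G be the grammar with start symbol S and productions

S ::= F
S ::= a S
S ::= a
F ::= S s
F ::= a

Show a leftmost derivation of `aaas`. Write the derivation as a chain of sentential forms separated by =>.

S => F   [S ::= F]
F => Ss   [F ::= S s]
Ss => aSs   [S ::= a S]
aSs => aaSs   [S ::= a S]
aaSs => aaas   [S ::= a]

S => F => Ss => aSs => aaSs => aaas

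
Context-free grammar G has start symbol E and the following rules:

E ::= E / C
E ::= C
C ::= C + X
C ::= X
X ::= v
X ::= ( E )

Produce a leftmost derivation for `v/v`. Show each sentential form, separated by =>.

E => E/C => C/C => X/C => v/C => v/X => v/v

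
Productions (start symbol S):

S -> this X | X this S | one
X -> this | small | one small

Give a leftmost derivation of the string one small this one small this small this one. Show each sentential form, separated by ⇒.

S ⇒ X this S ⇒ one small this S ⇒ one small this X this S ⇒ one small this one small this S ⇒ one small this one small this X this S ⇒ one small this one small this small this S ⇒ one small this one small this small this one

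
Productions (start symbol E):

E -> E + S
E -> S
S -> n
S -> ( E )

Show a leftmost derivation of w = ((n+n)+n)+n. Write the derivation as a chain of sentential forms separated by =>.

E=>E+S=>S+S=>(E)+S=>(E+S)+S=>(S+S)+S=>((E)+S)+S=>((E+S)+S)+S=>((S+S)+S)+S=>((n+S)+S)+S=>((n+n)+S)+S=>((n+n)+n)+S=>((n+n)+n)+n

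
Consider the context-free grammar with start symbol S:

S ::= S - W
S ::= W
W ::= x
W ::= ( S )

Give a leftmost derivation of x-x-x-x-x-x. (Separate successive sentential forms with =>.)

S=>S-W=>S-W-W=>S-W-W-W=>S-W-W-W-W=>S-W-W-W-W-W=>W-W-W-W-W-W=>x-W-W-W-W-W=>x-x-W-W-W-W=>x-x-x-W-W-W=>x-x-x-x-W-W=>x-x-x-x-x-W=>x-x-x-x-x-x

S => S-W   [S ::= S - W]
S-W => S-W-W   [S ::= S - W]
S-W-W => S-W-W-W   [S ::= S - W]
S-W-W-W => S-W-W-W-W   [S ::= S - W]
S-W-W-W-W => S-W-W-W-W-W   [S ::= S - W]
S-W-W-W-W-W => W-W-W-W-W-W   [S ::= W]
W-W-W-W-W-W => x-W-W-W-W-W   [W ::= x]
x-W-W-W-W-W => x-x-W-W-W-W   [W ::= x]
x-x-W-W-W-W => x-x-x-W-W-W   [W ::= x]
x-x-x-W-W-W => x-x-x-x-W-W   [W ::= x]
x-x-x-x-W-W => x-x-x-x-x-W   [W ::= x]
x-x-x-x-x-W => x-x-x-x-x-x   [W ::= x]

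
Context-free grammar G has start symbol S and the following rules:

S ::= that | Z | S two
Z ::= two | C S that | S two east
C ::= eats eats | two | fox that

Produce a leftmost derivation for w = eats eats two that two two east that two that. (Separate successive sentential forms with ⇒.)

S ⇒ Z   [S ::= Z]
Z ⇒ C S that   [Z ::= C S that]
C S that ⇒ eats eats S that   [C ::= eats eats]
eats eats S that ⇒ eats eats S two that   [S ::= S two]
eats eats S two that ⇒ eats eats Z two that   [S ::= Z]
eats eats Z two that ⇒ eats eats C S that two that   [Z ::= C S that]
eats eats C S that two that ⇒ eats eats two S that two that   [C ::= two]
eats eats two S that two that ⇒ eats eats two Z that two that   [S ::= Z]
eats eats two Z that two that ⇒ eats eats two S two east that two that   [Z ::= S two east]
eats eats two S two east that two that ⇒ eats eats two S two two east that two that   [S ::= S two]
eats eats two S two two east that two that ⇒ eats eats two that two two east that two that   [S ::= that]

S ⇒ Z ⇒ C S that ⇒ eats eats S that ⇒ eats eats S two that ⇒ eats eats Z two that ⇒ eats eats C S that two that ⇒ eats eats two S that two that ⇒ eats eats two Z that two that ⇒ eats eats two S two east that two that ⇒ eats eats two S two two east that two that ⇒ eats eats two that two two east that two that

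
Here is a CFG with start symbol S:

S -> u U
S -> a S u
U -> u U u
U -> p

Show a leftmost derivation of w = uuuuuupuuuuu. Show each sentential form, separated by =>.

S=>uU=>uuUu=>uuuUuu=>uuuuUuuu=>uuuuuUuuuu=>uuuuuuUuuuuu=>uuuuuupuuuuu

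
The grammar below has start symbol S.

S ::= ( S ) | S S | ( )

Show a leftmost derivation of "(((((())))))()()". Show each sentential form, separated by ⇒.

S⇒SS⇒SSS⇒(S)SS⇒((S))SS⇒(((S)))SS⇒((((S))))SS⇒(((((S)))))SS⇒(((((())))))SS⇒(((((())))))()S⇒(((((())))))()()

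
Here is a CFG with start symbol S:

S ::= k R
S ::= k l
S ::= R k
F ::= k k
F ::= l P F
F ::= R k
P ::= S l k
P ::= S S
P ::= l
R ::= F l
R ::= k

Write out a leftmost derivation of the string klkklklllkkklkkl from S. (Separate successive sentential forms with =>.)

S=>kR=>kFl=>klPFl=>klSlkFl=>klkRlkFl=>klkklkFl=>klkklklPFl=>klkklkllFl=>klkklklllPFl=>klkklklllSSFl=>klkklklllRkSFl=>klkklklllkkSFl=>klkklklllkkklFl=>klkklklllkkklkkl

S => kR   [S ::= k R]
kR => kFl   [R ::= F l]
kFl => klPFl   [F ::= l P F]
klPFl => klSlkFl   [P ::= S l k]
klSlkFl => klkRlkFl   [S ::= k R]
klkRlkFl => klkklkFl   [R ::= k]
klkklkFl => klkklklPFl   [F ::= l P F]
klkklklPFl => klkklkllFl   [P ::= l]
klkklkllFl => klkklklllPFl   [F ::= l P F]
klkklklllPFl => klkklklllSSFl   [P ::= S S]
klkklklllSSFl => klkklklllRkSFl   [S ::= R k]
klkklklllRkSFl => klkklklllkkSFl   [R ::= k]
klkklklllkkSFl => klkklklllkkklFl   [S ::= k l]
klkklklllkkklFl => klkklklllkkklkkl   [F ::= k k]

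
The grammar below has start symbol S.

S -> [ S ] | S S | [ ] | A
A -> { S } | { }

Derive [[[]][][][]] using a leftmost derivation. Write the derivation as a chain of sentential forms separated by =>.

S => [S]   [S -> [ S ]]
[S] => [SS]   [S -> S S]
[SS] => [SSS]   [S -> S S]
[SSS] => [SSSS]   [S -> S S]
[SSSS] => [[S]SSS]   [S -> [ S ]]
[[S]SSS] => [[[]]SSS]   [S -> [ ]]
[[[]]SSS] => [[[]][]SS]   [S -> [ ]]
[[[]][]SS] => [[[]][][]S]   [S -> [ ]]
[[[]][][]S] => [[[]][][][]]   [S -> [ ]]

S => [S] => [SS] => [SSS] => [SSSS] => [[S]SSS] => [[[]]SSS] => [[[]][]SS] => [[[]][][]S] => [[[]][][][]]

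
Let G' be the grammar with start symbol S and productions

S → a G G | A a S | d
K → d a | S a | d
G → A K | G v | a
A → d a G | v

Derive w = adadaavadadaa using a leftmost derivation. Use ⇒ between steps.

S ⇒ aGG ⇒ aAKG ⇒ adaGKG ⇒ adaAKKG ⇒ adadaGKKG ⇒ adadaaKKG ⇒ adadaaSaKG ⇒ adadaaAaSaKG ⇒ adadaavaSaKG ⇒ adadaavadaKG ⇒ adadaavadadaG ⇒ adadaavadadaa

S ⇒ aGG   [S → a G G]
aGG ⇒ aAKG   [G → A K]
aAKG ⇒ adaGKG   [A → d a G]
adaGKG ⇒ adaAKKG   [G → A K]
adaAKKG ⇒ adadaGKKG   [A → d a G]
adadaGKKG ⇒ adadaaKKG   [G → a]
adadaaKKG ⇒ adadaaSaKG   [K → S a]
adadaaSaKG ⇒ adadaaAaSaKG   [S → A a S]
adadaaAaSaKG ⇒ adadaavaSaKG   [A → v]
adadaavaSaKG ⇒ adadaavadaKG   [S → d]
adadaavadaKG ⇒ adadaavadadaG   [K → d a]
adadaavadadaG ⇒ adadaavadadaa   [G → a]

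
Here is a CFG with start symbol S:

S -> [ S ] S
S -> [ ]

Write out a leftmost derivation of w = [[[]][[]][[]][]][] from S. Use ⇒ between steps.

S ⇒ [S]S ⇒ [[S]S]S ⇒ [[[]]S]S ⇒ [[[]][S]S]S ⇒ [[[]][[]]S]S ⇒ [[[]][[]][S]S]S ⇒ [[[]][[]][[]]S]S ⇒ [[[]][[]][[]][]]S ⇒ [[[]][[]][[]][]][]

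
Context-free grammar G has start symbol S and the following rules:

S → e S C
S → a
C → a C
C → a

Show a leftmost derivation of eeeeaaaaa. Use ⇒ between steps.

S⇒eSC⇒eeSCC⇒eeeSCCC⇒eeeeSCCCC⇒eeeeaCCCC⇒eeeeaaCCC⇒eeeeaaaCC⇒eeeeaaaaC⇒eeeeaaaaa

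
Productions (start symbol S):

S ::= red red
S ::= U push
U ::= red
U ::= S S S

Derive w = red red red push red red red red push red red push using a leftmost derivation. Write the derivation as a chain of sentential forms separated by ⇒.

S ⇒ U push   [S ::= U push]
U push ⇒ S S S push   [U ::= S S S]
S S S push ⇒ red red S S push   [S ::= red red]
red red S S push ⇒ red red U push S push   [S ::= U push]
red red U push S push ⇒ red red S S S push S push   [U ::= S S S]
red red S S S push S push ⇒ red red U push S S push S push   [S ::= U push]
red red U push S S push S push ⇒ red red red push S S push S push   [U ::= red]
red red red push S S push S push ⇒ red red red push red red S push S push   [S ::= red red]
red red red push red red S push S push ⇒ red red red push red red red red push S push   [S ::= red red]
red red red push red red red red push S push ⇒ red red red push red red red red push red red push   [S ::= red red]

S ⇒ U push ⇒ S S S push ⇒ red red S S push ⇒ red red U push S push ⇒ red red S S S push S push ⇒ red red U push S S push S push ⇒ red red red push S S push S push ⇒ red red red push red red S push S push ⇒ red red red push red red red red push S push ⇒ red red red push red red red red push red red push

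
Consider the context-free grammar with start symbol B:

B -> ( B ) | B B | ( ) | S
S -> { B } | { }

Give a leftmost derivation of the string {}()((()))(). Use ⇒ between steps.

B ⇒ BB   [B -> B B]
BB ⇒ SB   [B -> S]
SB ⇒ {}B   [S -> { }]
{}B ⇒ {}BB   [B -> B B]
{}BB ⇒ {}BBB   [B -> B B]
{}BBB ⇒ {}()BB   [B -> ( )]
{}()BB ⇒ {}()(B)B   [B -> ( B )]
{}()(B)B ⇒ {}()((B))B   [B -> ( B )]
{}()((B))B ⇒ {}()((()))B   [B -> ( )]
{}()((()))B ⇒ {}()((()))()   [B -> ( )]

B ⇒ BB ⇒ SB ⇒ {}B ⇒ {}BB ⇒ {}BBB ⇒ {}()BB ⇒ {}()(B)B ⇒ {}()((B))B ⇒ {}()((()))B ⇒ {}()((()))()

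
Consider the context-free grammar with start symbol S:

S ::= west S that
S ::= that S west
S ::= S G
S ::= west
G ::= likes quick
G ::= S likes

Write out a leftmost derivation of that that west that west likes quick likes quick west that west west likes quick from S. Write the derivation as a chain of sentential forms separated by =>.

S => S G   [S ::= S G]
S G => that S west G   [S ::= that S west]
that S west G => that that S west west G   [S ::= that S west]
that that S west west G => that that west S that west west G   [S ::= west S that]
that that west S that west west G => that that west that S west that west west G   [S ::= that S west]
that that west that S west that west west G => that that west that S G west that west west G   [S ::= S G]
that that west that S G west that west west G => that that west that S G G west that west west G   [S ::= S G]
that that west that S G G west that west west G => that that west that west G G west that west west G   [S ::= west]
that that west that west G G west that west west G => that that west that west likes quick G west that west west G   [G ::= likes quick]
that that west that west likes quick G west that west west G => that that west that west likes quick likes quick west that west west G   [G ::= likes quick]
that that west that west likes quick likes quick west that west west G => that that west that west likes quick likes quick west that west west likes quick   [G ::= likes quick]

S => S G => that S west G => that that S west west G => that that west S that west west G => that that west that S west that west west G => that that west that S G west that west west G => that that west that S G G west that west west G => that that west that west G G west that west west G => that that west that west likes quick G west that west west G => that that west that west likes quick likes quick west that west west G => that that west that west likes quick likes quick west that west west likes quick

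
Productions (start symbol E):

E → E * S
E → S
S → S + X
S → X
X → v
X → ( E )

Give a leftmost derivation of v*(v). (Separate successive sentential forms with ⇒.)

E ⇒ E*S   [E → E * S]
E*S ⇒ S*S   [E → S]
S*S ⇒ X*S   [S → X]
X*S ⇒ v*S   [X → v]
v*S ⇒ v*X   [S → X]
v*X ⇒ v*(E)   [X → ( E )]
v*(E) ⇒ v*(S)   [E → S]
v*(S) ⇒ v*(X)   [S → X]
v*(X) ⇒ v*(v)   [X → v]

E⇒E*S⇒S*S⇒X*S⇒v*S⇒v*X⇒v*(E)⇒v*(S)⇒v*(X)⇒v*(v)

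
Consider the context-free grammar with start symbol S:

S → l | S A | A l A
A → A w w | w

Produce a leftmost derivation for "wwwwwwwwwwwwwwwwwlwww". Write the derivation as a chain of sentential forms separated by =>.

S => AlA => AwwlA => AwwwwlA => AwwwwwwlA => AwwwwwwwwlA => AwwwwwwwwwwlA => AwwwwwwwwwwwwlA => AwwwwwwwwwwwwwwlA => AwwwwwwwwwwwwwwwwlA => wwwwwwwwwwwwwwwwwlA => wwwwwwwwwwwwwwwwwlAww => wwwwwwwwwwwwwwwwwlwww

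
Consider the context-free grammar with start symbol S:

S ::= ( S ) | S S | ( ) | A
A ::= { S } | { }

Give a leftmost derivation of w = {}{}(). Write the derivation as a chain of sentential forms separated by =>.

S => SS   [S ::= S S]
SS => SSS   [S ::= S S]
SSS => ASS   [S ::= A]
ASS => {}SS   [A ::= { }]
{}SS => {}AS   [S ::= A]
{}AS => {}{}S   [A ::= { }]
{}{}S => {}{}()   [S ::= ( )]

S=>SS=>SSS=>ASS=>{}SS=>{}AS=>{}{}S=>{}{}()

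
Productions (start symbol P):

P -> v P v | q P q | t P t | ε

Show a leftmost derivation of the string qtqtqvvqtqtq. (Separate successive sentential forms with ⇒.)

P ⇒ qPq ⇒ qtPtq ⇒ qtqPqtq ⇒ qtqtPtqtq ⇒ qtqtqPqtqtq ⇒ qtqtqvPvqtqtq ⇒ qtqtqvvqtqtq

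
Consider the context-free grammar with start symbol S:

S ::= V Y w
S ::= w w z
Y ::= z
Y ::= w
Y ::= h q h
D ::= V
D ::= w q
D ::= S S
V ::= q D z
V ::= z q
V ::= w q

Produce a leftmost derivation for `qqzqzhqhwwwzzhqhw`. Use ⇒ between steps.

S ⇒ VYw   [S ::= V Y w]
VYw ⇒ qDzYw   [V ::= q D z]
qDzYw ⇒ qSSzYw   [D ::= S S]
qSSzYw ⇒ qVYwSzYw   [S ::= V Y w]
qVYwSzYw ⇒ qqDzYwSzYw   [V ::= q D z]
qqDzYwSzYw ⇒ qqVzYwSzYw   [D ::= V]
qqVzYwSzYw ⇒ qqzqzYwSzYw   [V ::= z q]
qqzqzYwSzYw ⇒ qqzqzhqhwSzYw   [Y ::= h q h]
qqzqzhqhwSzYw ⇒ qqzqzhqhwwwzzYw   [S ::= w w z]
qqzqzhqhwwwzzYw ⇒ qqzqzhqhwwwzzhqhw   [Y ::= h q h]

S ⇒ VYw ⇒ qDzYw ⇒ qSSzYw ⇒ qVYwSzYw ⇒ qqDzYwSzYw ⇒ qqVzYwSzYw ⇒ qqzqzYwSzYw ⇒ qqzqzhqhwSzYw ⇒ qqzqzhqhwwwzzYw ⇒ qqzqzhqhwwwzzhqhw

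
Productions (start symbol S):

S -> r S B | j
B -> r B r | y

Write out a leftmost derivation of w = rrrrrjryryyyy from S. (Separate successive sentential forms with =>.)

S => rSB => rrSBB => rrrSBBB => rrrrSBBBB => rrrrrSBBBBB => rrrrrjBBBBB => rrrrrjrBrBBBB => rrrrrjryrBBBB => rrrrrjryryBBB => rrrrrjryryyBB => rrrrrjryryyyB => rrrrrjryryyyy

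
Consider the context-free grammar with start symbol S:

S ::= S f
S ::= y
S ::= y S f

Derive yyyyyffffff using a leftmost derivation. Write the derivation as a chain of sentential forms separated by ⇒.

S ⇒ ySf   [S ::= y S f]
ySf ⇒ yySff   [S ::= y S f]
yySff ⇒ yySfff   [S ::= S f]
yySfff ⇒ yyySffff   [S ::= y S f]
yyySffff ⇒ yyySfffff   [S ::= S f]
yyySfffff ⇒ yyyySffffff   [S ::= y S f]
yyyySffffff ⇒ yyyyyffffff   [S ::= y]

S ⇒ ySf ⇒ yySff ⇒ yySfff ⇒ yyySffff ⇒ yyySfffff ⇒ yyyySffffff ⇒ yyyyyffffff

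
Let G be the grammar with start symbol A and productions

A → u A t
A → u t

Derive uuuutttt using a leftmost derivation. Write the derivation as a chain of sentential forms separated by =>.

A => uAt   [A → u A t]
uAt => uuAtt   [A → u A t]
uuAtt => uuuAttt   [A → u A t]
uuuAttt => uuuutttt   [A → u t]

A=>uAt=>uuAtt=>uuuAttt=>uuuutttt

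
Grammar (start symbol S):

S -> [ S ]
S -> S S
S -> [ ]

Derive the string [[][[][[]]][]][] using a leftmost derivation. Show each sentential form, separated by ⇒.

S ⇒ SS ⇒ [S]S ⇒ [SS]S ⇒ [[]S]S ⇒ [[]SS]S ⇒ [[][S]S]S ⇒ [[][SS]S]S ⇒ [[][[]S]S]S ⇒ [[][[][S]]S]S ⇒ [[][[][[]]]S]S ⇒ [[][[][[]]][]]S ⇒ [[][[][[]]][]][]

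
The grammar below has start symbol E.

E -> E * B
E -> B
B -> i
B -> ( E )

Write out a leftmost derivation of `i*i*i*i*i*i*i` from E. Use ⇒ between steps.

E ⇒ E*B ⇒ E*B*B ⇒ E*B*B*B ⇒ E*B*B*B*B ⇒ E*B*B*B*B*B ⇒ E*B*B*B*B*B*B ⇒ B*B*B*B*B*B*B ⇒ i*B*B*B*B*B*B ⇒ i*i*B*B*B*B*B ⇒ i*i*i*B*B*B*B ⇒ i*i*i*i*B*B*B ⇒ i*i*i*i*i*B*B ⇒ i*i*i*i*i*i*B ⇒ i*i*i*i*i*i*i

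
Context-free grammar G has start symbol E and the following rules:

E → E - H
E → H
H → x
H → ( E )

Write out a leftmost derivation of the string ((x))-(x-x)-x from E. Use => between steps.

E => E-H   [E → E - H]
E-H => E-H-H   [E → E - H]
E-H-H => H-H-H   [E → H]
H-H-H => (E)-H-H   [H → ( E )]
(E)-H-H => (H)-H-H   [E → H]
(H)-H-H => ((E))-H-H   [H → ( E )]
((E))-H-H => ((H))-H-H   [E → H]
((H))-H-H => ((x))-H-H   [H → x]
((x))-H-H => ((x))-(E)-H   [H → ( E )]
((x))-(E)-H => ((x))-(E-H)-H   [E → E - H]
((x))-(E-H)-H => ((x))-(H-H)-H   [E → H]
((x))-(H-H)-H => ((x))-(x-H)-H   [H → x]
((x))-(x-H)-H => ((x))-(x-x)-H   [H → x]
((x))-(x-x)-H => ((x))-(x-x)-x   [H → x]

E=>E-H=>E-H-H=>H-H-H=>(E)-H-H=>(H)-H-H=>((E))-H-H=>((H))-H-H=>((x))-H-H=>((x))-(E)-H=>((x))-(E-H)-H=>((x))-(H-H)-H=>((x))-(x-H)-H=>((x))-(x-x)-H=>((x))-(x-x)-x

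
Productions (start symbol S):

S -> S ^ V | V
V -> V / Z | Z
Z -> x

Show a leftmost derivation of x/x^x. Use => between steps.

S => S^V => V^V => V/Z^V => Z/Z^V => x/Z^V => x/x^V => x/x^Z => x/x^x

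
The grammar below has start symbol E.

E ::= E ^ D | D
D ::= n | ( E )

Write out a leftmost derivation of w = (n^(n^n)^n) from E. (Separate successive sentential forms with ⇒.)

E⇒D⇒(E)⇒(E^D)⇒(E^D^D)⇒(D^D^D)⇒(n^D^D)⇒(n^(E)^D)⇒(n^(E^D)^D)⇒(n^(D^D)^D)⇒(n^(n^D)^D)⇒(n^(n^n)^D)⇒(n^(n^n)^n)

E ⇒ D   [E ::= D]
D ⇒ (E)   [D ::= ( E )]
(E) ⇒ (E^D)   [E ::= E ^ D]
(E^D) ⇒ (E^D^D)   [E ::= E ^ D]
(E^D^D) ⇒ (D^D^D)   [E ::= D]
(D^D^D) ⇒ (n^D^D)   [D ::= n]
(n^D^D) ⇒ (n^(E)^D)   [D ::= ( E )]
(n^(E)^D) ⇒ (n^(E^D)^D)   [E ::= E ^ D]
(n^(E^D)^D) ⇒ (n^(D^D)^D)   [E ::= D]
(n^(D^D)^D) ⇒ (n^(n^D)^D)   [D ::= n]
(n^(n^D)^D) ⇒ (n^(n^n)^D)   [D ::= n]
(n^(n^n)^D) ⇒ (n^(n^n)^n)   [D ::= n]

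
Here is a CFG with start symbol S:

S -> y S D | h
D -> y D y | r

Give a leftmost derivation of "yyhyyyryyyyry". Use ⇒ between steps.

S⇒ySD⇒yySDD⇒yyhDD⇒yyhyDyD⇒yyhyyDyyD⇒yyhyyyDyyyD⇒yyhyyyryyyD⇒yyhyyyryyyyDy⇒yyhyyyryyyyry

S ⇒ ySD   [S -> y S D]
ySD ⇒ yySDD   [S -> y S D]
yySDD ⇒ yyhDD   [S -> h]
yyhDD ⇒ yyhyDyD   [D -> y D y]
yyhyDyD ⇒ yyhyyDyyD   [D -> y D y]
yyhyyDyyD ⇒ yyhyyyDyyyD   [D -> y D y]
yyhyyyDyyyD ⇒ yyhyyyryyyD   [D -> r]
yyhyyyryyyD ⇒ yyhyyyryyyyDy   [D -> y D y]
yyhyyyryyyyDy ⇒ yyhyyyryyyyry   [D -> r]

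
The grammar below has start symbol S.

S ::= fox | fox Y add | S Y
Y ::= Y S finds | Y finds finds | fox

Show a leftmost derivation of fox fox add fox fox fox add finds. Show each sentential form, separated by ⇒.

S ⇒ S Y ⇒ fox Y add Y ⇒ fox fox add Y ⇒ fox fox add Y S finds ⇒ fox fox add fox S finds ⇒ fox fox add fox fox Y add finds ⇒ fox fox add fox fox fox add finds

S ⇒ S Y   [S ::= S Y]
S Y ⇒ fox Y add Y   [S ::= fox Y add]
fox Y add Y ⇒ fox fox add Y   [Y ::= fox]
fox fox add Y ⇒ fox fox add Y S finds   [Y ::= Y S finds]
fox fox add Y S finds ⇒ fox fox add fox S finds   [Y ::= fox]
fox fox add fox S finds ⇒ fox fox add fox fox Y add finds   [S ::= fox Y add]
fox fox add fox fox Y add finds ⇒ fox fox add fox fox fox add finds   [Y ::= fox]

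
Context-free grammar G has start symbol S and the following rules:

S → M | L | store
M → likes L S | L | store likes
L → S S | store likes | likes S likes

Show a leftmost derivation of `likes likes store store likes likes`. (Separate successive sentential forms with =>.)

S => L => likes S likes => likes M likes => likes L likes => likes likes S likes likes => likes likes L likes likes => likes likes S S likes likes => likes likes store S likes likes => likes likes store store likes likes

S => L   [S → L]
L => likes S likes   [L → likes S likes]
likes S likes => likes M likes   [S → M]
likes M likes => likes L likes   [M → L]
likes L likes => likes likes S likes likes   [L → likes S likes]
likes likes S likes likes => likes likes L likes likes   [S → L]
likes likes L likes likes => likes likes S S likes likes   [L → S S]
likes likes S S likes likes => likes likes store S likes likes   [S → store]
likes likes store S likes likes => likes likes store store likes likes   [S → store]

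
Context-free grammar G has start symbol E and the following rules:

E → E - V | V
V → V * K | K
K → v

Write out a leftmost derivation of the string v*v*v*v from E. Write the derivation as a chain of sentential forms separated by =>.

E => V => V*K => V*K*K => V*K*K*K => K*K*K*K => v*K*K*K => v*v*K*K => v*v*v*K => v*v*v*v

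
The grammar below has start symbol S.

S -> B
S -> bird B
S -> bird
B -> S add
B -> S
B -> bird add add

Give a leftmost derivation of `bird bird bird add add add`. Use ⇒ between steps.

S ⇒ B ⇒ S add ⇒ bird B add ⇒ bird S add ⇒ bird bird B add ⇒ bird bird bird add add add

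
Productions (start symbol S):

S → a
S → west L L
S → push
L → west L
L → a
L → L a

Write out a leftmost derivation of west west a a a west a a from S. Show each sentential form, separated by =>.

S => west L L => west L a L => west west L a L => west west L a a L => west west a a a L => west west a a a L a => west west a a a west L a => west west a a a west a a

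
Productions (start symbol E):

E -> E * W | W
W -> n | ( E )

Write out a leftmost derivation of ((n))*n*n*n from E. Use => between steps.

E=>E*W=>E*W*W=>E*W*W*W=>W*W*W*W=>(E)*W*W*W=>(W)*W*W*W=>((E))*W*W*W=>((W))*W*W*W=>((n))*W*W*W=>((n))*n*W*W=>((n))*n*n*W=>((n))*n*n*n

E => E*W   [E -> E * W]
E*W => E*W*W   [E -> E * W]
E*W*W => E*W*W*W   [E -> E * W]
E*W*W*W => W*W*W*W   [E -> W]
W*W*W*W => (E)*W*W*W   [W -> ( E )]
(E)*W*W*W => (W)*W*W*W   [E -> W]
(W)*W*W*W => ((E))*W*W*W   [W -> ( E )]
((E))*W*W*W => ((W))*W*W*W   [E -> W]
((W))*W*W*W => ((n))*W*W*W   [W -> n]
((n))*W*W*W => ((n))*n*W*W   [W -> n]
((n))*n*W*W => ((n))*n*n*W   [W -> n]
((n))*n*n*W => ((n))*n*n*n   [W -> n]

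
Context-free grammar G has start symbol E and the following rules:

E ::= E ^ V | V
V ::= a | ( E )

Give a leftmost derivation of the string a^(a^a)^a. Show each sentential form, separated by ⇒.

E ⇒ E^V ⇒ E^V^V ⇒ V^V^V ⇒ a^V^V ⇒ a^(E)^V ⇒ a^(E^V)^V ⇒ a^(V^V)^V ⇒ a^(a^V)^V ⇒ a^(a^a)^V ⇒ a^(a^a)^a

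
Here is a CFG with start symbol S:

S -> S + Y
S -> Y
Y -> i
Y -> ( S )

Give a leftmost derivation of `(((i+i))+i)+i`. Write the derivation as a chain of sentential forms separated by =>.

S => S+Y => Y+Y => (S)+Y => (S+Y)+Y => (Y+Y)+Y => ((S)+Y)+Y => ((Y)+Y)+Y => (((S))+Y)+Y => (((S+Y))+Y)+Y => (((Y+Y))+Y)+Y => (((i+Y))+Y)+Y => (((i+i))+Y)+Y => (((i+i))+i)+Y => (((i+i))+i)+i

S => S+Y   [S -> S + Y]
S+Y => Y+Y   [S -> Y]
Y+Y => (S)+Y   [Y -> ( S )]
(S)+Y => (S+Y)+Y   [S -> S + Y]
(S+Y)+Y => (Y+Y)+Y   [S -> Y]
(Y+Y)+Y => ((S)+Y)+Y   [Y -> ( S )]
((S)+Y)+Y => ((Y)+Y)+Y   [S -> Y]
((Y)+Y)+Y => (((S))+Y)+Y   [Y -> ( S )]
(((S))+Y)+Y => (((S+Y))+Y)+Y   [S -> S + Y]
(((S+Y))+Y)+Y => (((Y+Y))+Y)+Y   [S -> Y]
(((Y+Y))+Y)+Y => (((i+Y))+Y)+Y   [Y -> i]
(((i+Y))+Y)+Y => (((i+i))+Y)+Y   [Y -> i]
(((i+i))+Y)+Y => (((i+i))+i)+Y   [Y -> i]
(((i+i))+i)+Y => (((i+i))+i)+i   [Y -> i]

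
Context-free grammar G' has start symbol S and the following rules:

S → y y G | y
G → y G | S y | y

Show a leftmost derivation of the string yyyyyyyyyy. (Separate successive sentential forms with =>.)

S => yyG => yyyG => yyyyG => yyyyyG => yyyyySy => yyyyyyyGy => yyyyyyyyGy => yyyyyyyyyy

S => yyG   [S → y y G]
yyG => yyyG   [G → y G]
yyyG => yyyyG   [G → y G]
yyyyG => yyyyyG   [G → y G]
yyyyyG => yyyyySy   [G → S y]
yyyyySy => yyyyyyyGy   [S → y y G]
yyyyyyyGy => yyyyyyyyGy   [G → y G]
yyyyyyyyGy => yyyyyyyyyy   [G → y]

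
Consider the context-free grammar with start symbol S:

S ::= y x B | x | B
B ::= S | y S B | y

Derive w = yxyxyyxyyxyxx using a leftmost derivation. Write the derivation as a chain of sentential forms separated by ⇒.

S ⇒ yxB   [S ::= y x B]
yxB ⇒ yxySB   [B ::= y S B]
yxySB ⇒ yxyxB   [S ::= x]
yxyxB ⇒ yxyxySB   [B ::= y S B]
yxyxySB ⇒ yxyxyyxBB   [S ::= y x B]
yxyxyyxBB ⇒ yxyxyyxySBB   [B ::= y S B]
yxyxyyxySBB ⇒ yxyxyyxyyxBBB   [S ::= y x B]
yxyxyyxyyxBBB ⇒ yxyxyyxyyxyBB   [B ::= y]
yxyxyyxyyxyBB ⇒ yxyxyyxyyxySB   [B ::= S]
yxyxyyxyyxySB ⇒ yxyxyyxyyxyxB   [S ::= x]
yxyxyyxyyxyxB ⇒ yxyxyyxyyxyxS   [B ::= S]
yxyxyyxyyxyxS ⇒ yxyxyyxyyxyxx   [S ::= x]

S ⇒ yxB ⇒ yxySB ⇒ yxyxB ⇒ yxyxySB ⇒ yxyxyyxBB ⇒ yxyxyyxySBB ⇒ yxyxyyxyyxBBB ⇒ yxyxyyxyyxyBB ⇒ yxyxyyxyyxySB ⇒ yxyxyyxyyxyxB ⇒ yxyxyyxyyxyxS ⇒ yxyxyyxyyxyxx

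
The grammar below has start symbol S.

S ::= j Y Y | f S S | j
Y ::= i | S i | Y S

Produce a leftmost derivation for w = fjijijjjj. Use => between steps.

S => fSS => fjYYS => fjiYS => fjiYSS => fjiYSSS => fjiYSSSS => fjiSiSSSS => fjijiSSSS => fjijijSSS => fjijijjSS => fjijijjjS => fjijijjjj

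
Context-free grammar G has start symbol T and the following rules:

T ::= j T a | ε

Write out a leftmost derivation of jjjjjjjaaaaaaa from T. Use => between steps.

T => jTa => jjTaa => jjjTaaa => jjjjTaaaa => jjjjjTaaaaa => jjjjjjTaaaaaa => jjjjjjjTaaaaaaa => jjjjjjjaaaaaaa

T => jTa   [T ::= j T a]
jTa => jjTaa   [T ::= j T a]
jjTaa => jjjTaaa   [T ::= j T a]
jjjTaaa => jjjjTaaaa   [T ::= j T a]
jjjjTaaaa => jjjjjTaaaaa   [T ::= j T a]
jjjjjTaaaaa => jjjjjjTaaaaaa   [T ::= j T a]
jjjjjjTaaaaaa => jjjjjjjTaaaaaaa   [T ::= j T a]
jjjjjjjTaaaaaaa => jjjjjjjaaaaaaa   [T ::= ε]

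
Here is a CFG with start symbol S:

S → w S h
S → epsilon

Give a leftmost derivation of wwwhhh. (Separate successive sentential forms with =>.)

S=>wSh=>wwShh=>wwwShhh=>wwwhhh

S => wSh   [S → w S h]
wSh => wwShh   [S → w S h]
wwShh => wwwShhh   [S → w S h]
wwwShhh => wwwhhh   [S → epsilon]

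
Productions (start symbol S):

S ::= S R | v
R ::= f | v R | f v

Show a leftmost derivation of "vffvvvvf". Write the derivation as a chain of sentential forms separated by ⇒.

S ⇒ SR ⇒ SRR ⇒ SRRR ⇒ vRRR ⇒ vfRR ⇒ vffvR ⇒ vffvvR ⇒ vffvvvR ⇒ vffvvvvR ⇒ vffvvvvf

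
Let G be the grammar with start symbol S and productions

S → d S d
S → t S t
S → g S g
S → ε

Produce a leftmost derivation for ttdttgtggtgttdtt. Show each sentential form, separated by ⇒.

S⇒tSt⇒ttStt⇒ttdSdtt⇒ttdtStdtt⇒ttdttSttdtt⇒ttdttgSgttdtt⇒ttdttgtStgttdtt⇒ttdttgtgSgtgttdtt⇒ttdttgtggtgttdtt

S ⇒ tSt   [S → t S t]
tSt ⇒ ttStt   [S → t S t]
ttStt ⇒ ttdSdtt   [S → d S d]
ttdSdtt ⇒ ttdtStdtt   [S → t S t]
ttdtStdtt ⇒ ttdttSttdtt   [S → t S t]
ttdttSttdtt ⇒ ttdttgSgttdtt   [S → g S g]
ttdttgSgttdtt ⇒ ttdttgtStgttdtt   [S → t S t]
ttdttgtStgttdtt ⇒ ttdttgtgSgtgttdtt   [S → g S g]
ttdttgtgSgtgttdtt ⇒ ttdttgtggtgttdtt   [S → ε]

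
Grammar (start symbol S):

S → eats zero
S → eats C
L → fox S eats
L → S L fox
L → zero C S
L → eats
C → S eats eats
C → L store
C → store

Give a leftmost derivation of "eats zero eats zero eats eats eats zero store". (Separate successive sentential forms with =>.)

S => eats C => eats L store => eats zero C S store => eats zero S eats eats S store => eats zero eats zero eats eats S store => eats zero eats zero eats eats eats zero store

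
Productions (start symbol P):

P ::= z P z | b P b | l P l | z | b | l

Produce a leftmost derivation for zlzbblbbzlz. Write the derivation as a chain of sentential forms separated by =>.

P => zPz   [P ::= z P z]
zPz => zlPlz   [P ::= l P l]
zlPlz => zlzPzlz   [P ::= z P z]
zlzPzlz => zlzbPbzlz   [P ::= b P b]
zlzbPbzlz => zlzbbPbbzlz   [P ::= b P b]
zlzbbPbbzlz => zlzbblbbzlz   [P ::= l]

P => zPz => zlPlz => zlzPzlz => zlzbPbzlz => zlzbbPbbzlz => zlzbblbbzlz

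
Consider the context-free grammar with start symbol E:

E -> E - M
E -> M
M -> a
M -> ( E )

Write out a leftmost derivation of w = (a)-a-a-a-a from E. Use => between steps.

E => E-M => E-M-M => E-M-M-M => E-M-M-M-M => M-M-M-M-M => (E)-M-M-M-M => (M)-M-M-M-M => (a)-M-M-M-M => (a)-a-M-M-M => (a)-a-a-M-M => (a)-a-a-a-M => (a)-a-a-a-a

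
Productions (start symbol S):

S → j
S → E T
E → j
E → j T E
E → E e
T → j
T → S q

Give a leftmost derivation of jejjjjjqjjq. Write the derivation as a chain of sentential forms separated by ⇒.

S ⇒ ET ⇒ EeT ⇒ jeT ⇒ jeSq ⇒ jeETq ⇒ jejTETq ⇒ jejSqETq ⇒ jejETqETq ⇒ jejjTETqETq ⇒ jejjjETqETq ⇒ jejjjjTqETq ⇒ jejjjjjqETq ⇒ jejjjjjqjTq ⇒ jejjjjjqjjq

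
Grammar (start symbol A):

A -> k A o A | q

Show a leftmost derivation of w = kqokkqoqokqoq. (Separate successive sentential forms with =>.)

A => kAoA   [A -> k A o A]
kAoA => kqoA   [A -> q]
kqoA => kqokAoA   [A -> k A o A]
kqokAoA => kqokkAoAoA   [A -> k A o A]
kqokkAoAoA => kqokkqoAoA   [A -> q]
kqokkqoAoA => kqokkqoqoA   [A -> q]
kqokkqoqoA => kqokkqoqokAoA   [A -> k A o A]
kqokkqoqokAoA => kqokkqoqokqoA   [A -> q]
kqokkqoqokqoA => kqokkqoqokqoq   [A -> q]

A => kAoA => kqoA => kqokAoA => kqokkAoAoA => kqokkqoAoA => kqokkqoqoA => kqokkqoqokAoA => kqokkqoqokqoA => kqokkqoqokqoq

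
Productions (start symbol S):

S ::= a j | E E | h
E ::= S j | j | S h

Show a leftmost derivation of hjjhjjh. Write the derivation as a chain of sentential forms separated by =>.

S=>EE=>ShE=>EEhE=>SjEhE=>hjEhE=>hjjhE=>hjjhSh=>hjjhEEh=>hjjhjEh=>hjjhjjh

S => EE   [S ::= E E]
EE => ShE   [E ::= S h]
ShE => EEhE   [S ::= E E]
EEhE => SjEhE   [E ::= S j]
SjEhE => hjEhE   [S ::= h]
hjEhE => hjjhE   [E ::= j]
hjjhE => hjjhSh   [E ::= S h]
hjjhSh => hjjhEEh   [S ::= E E]
hjjhEEh => hjjhjEh   [E ::= j]
hjjhjEh => hjjhjjh   [E ::= j]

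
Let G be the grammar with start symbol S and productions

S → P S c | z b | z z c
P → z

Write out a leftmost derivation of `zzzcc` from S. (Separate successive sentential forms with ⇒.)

S⇒PSc⇒zSc⇒zzzcc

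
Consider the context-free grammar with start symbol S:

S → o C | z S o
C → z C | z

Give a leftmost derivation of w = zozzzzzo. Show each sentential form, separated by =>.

S => zSo   [S → z S o]
zSo => zoCo   [S → o C]
zoCo => zozCo   [C → z C]
zozCo => zozzCo   [C → z C]
zozzCo => zozzzCo   [C → z C]
zozzzCo => zozzzzCo   [C → z C]
zozzzzCo => zozzzzzo   [C → z]

S=>zSo=>zoCo=>zozCo=>zozzCo=>zozzzCo=>zozzzzCo=>zozzzzzo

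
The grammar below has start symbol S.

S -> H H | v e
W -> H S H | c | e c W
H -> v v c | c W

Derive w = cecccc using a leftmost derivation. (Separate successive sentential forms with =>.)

S=>HH=>cWH=>cecWH=>ceccH=>cecccW=>cecccc

S => HH   [S -> H H]
HH => cWH   [H -> c W]
cWH => cecWH   [W -> e c W]
cecWH => ceccH   [W -> c]
ceccH => cecccW   [H -> c W]
cecccW => cecccc   [W -> c]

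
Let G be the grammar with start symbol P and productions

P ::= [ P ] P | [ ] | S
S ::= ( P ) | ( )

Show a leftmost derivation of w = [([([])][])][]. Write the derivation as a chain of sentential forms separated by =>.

P => [P]P => [S]P => [(P)]P => [([P]P)]P => [([S]P)]P => [([(P)]P)]P => [([([])]P)]P => [([([])][])]P => [([([])][])][]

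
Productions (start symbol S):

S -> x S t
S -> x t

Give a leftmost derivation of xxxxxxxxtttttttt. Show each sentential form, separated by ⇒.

S ⇒ xSt ⇒ xxStt ⇒ xxxSttt ⇒ xxxxStttt ⇒ xxxxxSttttt ⇒ xxxxxxStttttt ⇒ xxxxxxxSttttttt ⇒ xxxxxxxxtttttttt

S ⇒ xSt   [S -> x S t]
xSt ⇒ xxStt   [S -> x S t]
xxStt ⇒ xxxSttt   [S -> x S t]
xxxSttt ⇒ xxxxStttt   [S -> x S t]
xxxxStttt ⇒ xxxxxSttttt   [S -> x S t]
xxxxxSttttt ⇒ xxxxxxStttttt   [S -> x S t]
xxxxxxStttttt ⇒ xxxxxxxSttttttt   [S -> x S t]
xxxxxxxSttttttt ⇒ xxxxxxxxtttttttt   [S -> x t]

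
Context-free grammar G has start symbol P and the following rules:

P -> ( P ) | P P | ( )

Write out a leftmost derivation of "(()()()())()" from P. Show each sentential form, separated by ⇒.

P ⇒ PP ⇒ (P)P ⇒ (PP)P ⇒ (PPP)P ⇒ (PPPP)P ⇒ (()PPP)P ⇒ (()()PP)P ⇒ (()()()P)P ⇒ (()()()())P ⇒ (()()()())()

P ⇒ PP   [P -> P P]
PP ⇒ (P)P   [P -> ( P )]
(P)P ⇒ (PP)P   [P -> P P]
(PP)P ⇒ (PPP)P   [P -> P P]
(PPP)P ⇒ (PPPP)P   [P -> P P]
(PPPP)P ⇒ (()PPP)P   [P -> ( )]
(()PPP)P ⇒ (()()PP)P   [P -> ( )]
(()()PP)P ⇒ (()()()P)P   [P -> ( )]
(()()()P)P ⇒ (()()()())P   [P -> ( )]
(()()()())P ⇒ (()()()())()   [P -> ( )]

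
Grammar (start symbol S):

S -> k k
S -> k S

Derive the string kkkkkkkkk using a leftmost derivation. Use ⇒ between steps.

S ⇒ kS ⇒ kkS ⇒ kkkS ⇒ kkkkS ⇒ kkkkkS ⇒ kkkkkkS ⇒ kkkkkkkS ⇒ kkkkkkkkk

S ⇒ kS   [S -> k S]
kS ⇒ kkS   [S -> k S]
kkS ⇒ kkkS   [S -> k S]
kkkS ⇒ kkkkS   [S -> k S]
kkkkS ⇒ kkkkkS   [S -> k S]
kkkkkS ⇒ kkkkkkS   [S -> k S]
kkkkkkS ⇒ kkkkkkkS   [S -> k S]
kkkkkkkS ⇒ kkkkkkkkk   [S -> k k]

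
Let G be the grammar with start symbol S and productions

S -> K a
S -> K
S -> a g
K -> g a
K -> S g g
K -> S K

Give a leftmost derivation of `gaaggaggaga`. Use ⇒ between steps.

S ⇒ K ⇒ SK ⇒ KK ⇒ gaK ⇒ gaSK ⇒ gaKaK ⇒ gaSKaK ⇒ gaagKaK ⇒ gaagSggaK ⇒ gaagKggaK ⇒ gaaggaggaK ⇒ gaaggaggaga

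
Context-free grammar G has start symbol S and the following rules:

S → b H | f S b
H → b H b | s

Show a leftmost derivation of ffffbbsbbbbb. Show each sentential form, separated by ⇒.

S⇒fSb⇒ffSbb⇒fffSbbb⇒ffffSbbbb⇒ffffbHbbbb⇒ffffbbHbbbbb⇒ffffbbsbbbbb

S ⇒ fSb   [S → f S b]
fSb ⇒ ffSbb   [S → f S b]
ffSbb ⇒ fffSbbb   [S → f S b]
fffSbbb ⇒ ffffSbbbb   [S → f S b]
ffffSbbbb ⇒ ffffbHbbbb   [S → b H]
ffffbHbbbb ⇒ ffffbbHbbbbb   [H → b H b]
ffffbbHbbbbb ⇒ ffffbbsbbbbb   [H → s]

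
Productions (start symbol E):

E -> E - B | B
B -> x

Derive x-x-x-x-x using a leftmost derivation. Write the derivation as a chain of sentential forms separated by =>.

E=>E-B=>E-B-B=>E-B-B-B=>E-B-B-B-B=>B-B-B-B-B=>x-B-B-B-B=>x-x-B-B-B=>x-x-x-B-B=>x-x-x-x-B=>x-x-x-x-x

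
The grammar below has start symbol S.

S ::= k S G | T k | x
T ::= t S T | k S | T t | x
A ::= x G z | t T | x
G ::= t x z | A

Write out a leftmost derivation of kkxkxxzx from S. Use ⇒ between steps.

S ⇒ kSG ⇒ kkSGG ⇒ kkTkGG ⇒ kkxkGG ⇒ kkxkAG ⇒ kkxkxGzG ⇒ kkxkxAzG ⇒ kkxkxxzG ⇒ kkxkxxzA ⇒ kkxkxxzx

S ⇒ kSG   [S ::= k S G]
kSG ⇒ kkSGG   [S ::= k S G]
kkSGG ⇒ kkTkGG   [S ::= T k]
kkTkGG ⇒ kkxkGG   [T ::= x]
kkxkGG ⇒ kkxkAG   [G ::= A]
kkxkAG ⇒ kkxkxGzG   [A ::= x G z]
kkxkxGzG ⇒ kkxkxAzG   [G ::= A]
kkxkxAzG ⇒ kkxkxxzG   [A ::= x]
kkxkxxzG ⇒ kkxkxxzA   [G ::= A]
kkxkxxzA ⇒ kkxkxxzx   [A ::= x]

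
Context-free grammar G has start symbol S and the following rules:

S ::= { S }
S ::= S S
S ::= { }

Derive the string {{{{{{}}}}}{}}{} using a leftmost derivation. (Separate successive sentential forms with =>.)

S => SS => {S}S => {SS}S => {{S}S}S => {{{S}}S}S => {{{{S}}}S}S => {{{{{S}}}}S}S => {{{{{{}}}}}S}S => {{{{{{}}}}}{}}S => {{{{{{}}}}}{}}{}

S => SS   [S ::= S S]
SS => {S}S   [S ::= { S }]
{S}S => {SS}S   [S ::= S S]
{SS}S => {{S}S}S   [S ::= { S }]
{{S}S}S => {{{S}}S}S   [S ::= { S }]
{{{S}}S}S => {{{{S}}}S}S   [S ::= { S }]
{{{{S}}}S}S => {{{{{S}}}}S}S   [S ::= { S }]
{{{{{S}}}}S}S => {{{{{{}}}}}S}S   [S ::= { }]
{{{{{{}}}}}S}S => {{{{{{}}}}}{}}S   [S ::= { }]
{{{{{{}}}}}{}}S => {{{{{{}}}}}{}}{}   [S ::= { }]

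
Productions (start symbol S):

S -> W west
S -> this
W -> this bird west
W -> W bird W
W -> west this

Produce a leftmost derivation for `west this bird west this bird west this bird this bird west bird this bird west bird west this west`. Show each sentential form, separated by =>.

S => W west => W bird W west => W bird W bird W west => W bird W bird W bird W west => west this bird W bird W bird W west => west this bird W bird W bird W bird W west => west this bird west this bird W bird W bird W west => west this bird west this bird west this bird W bird W west => west this bird west this bird west this bird W bird W bird W west => west this bird west this bird west this bird this bird west bird W bird W west => west this bird west this bird west this bird this bird west bird this bird west bird W west => west this bird west this bird west this bird this bird west bird this bird west bird west this west

S => W west   [S -> W west]
W west => W bird W west   [W -> W bird W]
W bird W west => W bird W bird W west   [W -> W bird W]
W bird W bird W west => W bird W bird W bird W west   [W -> W bird W]
W bird W bird W bird W west => west this bird W bird W bird W west   [W -> west this]
west this bird W bird W bird W west => west this bird W bird W bird W bird W west   [W -> W bird W]
west this bird W bird W bird W bird W west => west this bird west this bird W bird W bird W west   [W -> west this]
west this bird west this bird W bird W bird W west => west this bird west this bird west this bird W bird W west   [W -> west this]
west this bird west this bird west this bird W bird W west => west this bird west this bird west this bird W bird W bird W west   [W -> W bird W]
west this bird west this bird west this bird W bird W bird W west => west this bird west this bird west this bird this bird west bird W bird W west   [W -> this bird west]
west this bird west this bird west this bird this bird west bird W bird W west => west this bird west this bird west this bird this bird west bird this bird west bird W west   [W -> this bird west]
west this bird west this bird west this bird this bird west bird this bird west bird W west => west this bird west this bird west this bird this bird west bird this bird west bird west this west   [W -> west this]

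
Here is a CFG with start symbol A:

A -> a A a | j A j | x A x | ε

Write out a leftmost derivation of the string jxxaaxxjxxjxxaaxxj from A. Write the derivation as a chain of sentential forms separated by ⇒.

A ⇒ jAj   [A -> j A j]
jAj ⇒ jxAxj   [A -> x A x]
jxAxj ⇒ jxxAxxj   [A -> x A x]
jxxAxxj ⇒ jxxaAaxxj   [A -> a A a]
jxxaAaxxj ⇒ jxxaaAaaxxj   [A -> a A a]
jxxaaAaaxxj ⇒ jxxaaxAxaaxxj   [A -> x A x]
jxxaaxAxaaxxj ⇒ jxxaaxxAxxaaxxj   [A -> x A x]
jxxaaxxAxxaaxxj ⇒ jxxaaxxjAjxxaaxxj   [A -> j A j]
jxxaaxxjAjxxaaxxj ⇒ jxxaaxxjxAxjxxaaxxj   [A -> x A x]
jxxaaxxjxAxjxxaaxxj ⇒ jxxaaxxjxxjxxaaxxj   [A -> ε]

A ⇒ jAj ⇒ jxAxj ⇒ jxxAxxj ⇒ jxxaAaxxj ⇒ jxxaaAaaxxj ⇒ jxxaaxAxaaxxj ⇒ jxxaaxxAxxaaxxj ⇒ jxxaaxxjAjxxaaxxj ⇒ jxxaaxxjxAxjxxaaxxj ⇒ jxxaaxxjxxjxxaaxxj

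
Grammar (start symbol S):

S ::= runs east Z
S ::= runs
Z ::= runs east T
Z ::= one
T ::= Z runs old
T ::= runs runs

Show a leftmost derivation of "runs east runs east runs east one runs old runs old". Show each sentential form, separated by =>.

S => runs east Z => runs east runs east T => runs east runs east Z runs old => runs east runs east runs east T runs old => runs east runs east runs east Z runs old runs old => runs east runs east runs east one runs old runs old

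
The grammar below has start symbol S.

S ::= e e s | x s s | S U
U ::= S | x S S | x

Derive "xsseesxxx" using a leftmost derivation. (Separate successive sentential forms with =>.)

S => SU => xssU => xssS => xssSU => xssSUU => xssSUUU => xsseesUUU => xsseesxUU => xsseesxxU => xsseesxxx

S => SU   [S ::= S U]
SU => xssU   [S ::= x s s]
xssU => xssS   [U ::= S]
xssS => xssSU   [S ::= S U]
xssSU => xssSUU   [S ::= S U]
xssSUU => xssSUUU   [S ::= S U]
xssSUUU => xsseesUUU   [S ::= e e s]
xsseesUUU => xsseesxUU   [U ::= x]
xsseesxUU => xsseesxxU   [U ::= x]
xsseesxxU => xsseesxxx   [U ::= x]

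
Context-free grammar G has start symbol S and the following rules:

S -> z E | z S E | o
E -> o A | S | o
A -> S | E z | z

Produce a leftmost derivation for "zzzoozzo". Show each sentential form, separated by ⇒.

S ⇒ zSE ⇒ zzSEE ⇒ zzzEEE ⇒ zzzoEE ⇒ zzzooAE ⇒ zzzoozE ⇒ zzzoozS ⇒ zzzoozzE ⇒ zzzoozzo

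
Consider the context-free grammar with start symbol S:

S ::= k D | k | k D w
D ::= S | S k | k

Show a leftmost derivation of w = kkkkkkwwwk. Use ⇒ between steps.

S ⇒ kD   [S ::= k D]
kD ⇒ kSk   [D ::= S k]
kSk ⇒ kkDwk   [S ::= k D w]
kkDwk ⇒ kkSwk   [D ::= S]
kkSwk ⇒ kkkDwwk   [S ::= k D w]
kkkDwwk ⇒ kkkSwwk   [D ::= S]
kkkSwwk ⇒ kkkkDwwk   [S ::= k D]
kkkkDwwk ⇒ kkkkSwwk   [D ::= S]
kkkkSwwk ⇒ kkkkkDwwwk   [S ::= k D w]
kkkkkDwwwk ⇒ kkkkkkwwwk   [D ::= k]

S ⇒ kD ⇒ kSk ⇒ kkDwk ⇒ kkSwk ⇒ kkkDwwk ⇒ kkkSwwk ⇒ kkkkDwwk ⇒ kkkkSwwk ⇒ kkkkkDwwwk ⇒ kkkkkkwwwk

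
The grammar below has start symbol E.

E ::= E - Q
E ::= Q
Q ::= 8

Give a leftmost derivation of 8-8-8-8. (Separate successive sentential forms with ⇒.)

E ⇒ E-Q ⇒ E-Q-Q ⇒ E-Q-Q-Q ⇒ Q-Q-Q-Q ⇒ 8-Q-Q-Q ⇒ 8-8-Q-Q ⇒ 8-8-8-Q ⇒ 8-8-8-8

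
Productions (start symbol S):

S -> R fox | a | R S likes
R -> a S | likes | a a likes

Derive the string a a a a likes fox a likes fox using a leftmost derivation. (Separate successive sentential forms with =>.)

S => R fox => a S fox => a R S likes fox => a a S S likes fox => a a R fox S likes fox => a a a a likes fox S likes fox => a a a a likes fox a likes fox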